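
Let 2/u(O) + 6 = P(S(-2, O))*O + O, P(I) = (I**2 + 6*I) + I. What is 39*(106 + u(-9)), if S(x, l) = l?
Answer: 243880/59 ≈ 4133.6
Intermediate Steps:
P(I) = I**2 + 7*I
u(O) = 2/(-6 + O + O**2*(7 + O)) (u(O) = 2/(-6 + ((O*(7 + O))*O + O)) = 2/(-6 + (O**2*(7 + O) + O)) = 2/(-6 + (O + O**2*(7 + O))) = 2/(-6 + O + O**2*(7 + O)))
39*(106 + u(-9)) = 39*(106 + 2/(-6 - 9 + (-9)**2*(7 - 9))) = 39*(106 + 2/(-6 - 9 + 81*(-2))) = 39*(106 + 2/(-6 - 9 - 162)) = 39*(106 + 2/(-177)) = 39*(106 + 2*(-1/177)) = 39*(106 - 2/177) = 39*(18760/177) = 243880/59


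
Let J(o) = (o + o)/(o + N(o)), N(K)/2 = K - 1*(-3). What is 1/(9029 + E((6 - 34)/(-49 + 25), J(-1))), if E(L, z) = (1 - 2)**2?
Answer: 1/9030 ≈ 0.00011074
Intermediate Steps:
N(K) = 6 + 2*K (N(K) = 2*(K - 1*(-3)) = 2*(K + 3) = 2*(3 + K) = 6 + 2*K)
J(o) = 2*o/(6 + 3*o) (J(o) = (o + o)/(o + (6 + 2*o)) = (2*o)/(6 + 3*o) = 2*o/(6 + 3*o))
E(L, z) = 1 (E(L, z) = (-1)**2 = 1)
1/(9029 + E((6 - 34)/(-49 + 25), J(-1))) = 1/(9029 + 1) = 1/9030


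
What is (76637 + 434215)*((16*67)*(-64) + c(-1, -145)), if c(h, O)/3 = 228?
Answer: -34699111248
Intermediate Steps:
c(h, O) = 684 (c(h, O) = 3*228 = 684)
(76637 + 434215)*((16*67)*(-64) + c(-1, -145)) = (76637 + 434215)*((16*67)*(-64) + 684) = 510852*(1072*(-64) + 684) = 510852*(-68608 + 684) = 510852*(-67924) = -34699111248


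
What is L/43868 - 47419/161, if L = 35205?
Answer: -2074508687/7062748 ≈ -293.73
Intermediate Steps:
L/43868 - 47419/161 = 35205/43868 - 47419/161 = -2074508687/7062748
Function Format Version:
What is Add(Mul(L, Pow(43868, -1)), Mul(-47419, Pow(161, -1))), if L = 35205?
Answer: Rational(-2074508687, 7062748) ≈ -293.73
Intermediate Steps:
Add(Mul(L, Pow(43868, -1)), Mul(-47419, Pow(161, -1))) = Add(Mul(35205, Pow(43868, -1)), Mul(-47419, Pow(161, -1))) = Add(Mul(35205, Rational(1, 43868)), Mul(-47419, Rational(1, 161))) = Add(Rational(35205, 43868), Rational(-47419, 161)) = Rational(-2074508687, 7062748)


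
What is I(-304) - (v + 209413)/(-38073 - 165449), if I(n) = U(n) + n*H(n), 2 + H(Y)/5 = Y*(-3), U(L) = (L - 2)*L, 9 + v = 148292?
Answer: -131289421088/101761 ≈ -1.2902e+6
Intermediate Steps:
v = 148283 (v = -9 + 148292 = 148283)
U(L) = L*(-2 + L) (U(L) = (-2 + L)*L = L*(-2 + L))
H(Y) = -10 - 15*Y (H(Y) = -10 + 5*(Y*(-3)) = -10 + 5*(-3*Y) = -10 - 15*Y)
I(n) = n*(-10 - 15*n) + n*(-2 + n) (I(n) = n*(-2 + n) + n*(-10 - 15*n) = n*(-10 - 15*n) + n*(-2 + n))
I(-304) - (v + 209413)/(-38073 - 165449) = 2*(-304)*(-6 - 7*(-304)) - (148283 + 209413)/(-38073 - 165449) = 2*(-304)*(-6 + 2128) - 357696/(-203522) = 2*(-304)*2122 - 357696*(-1)/203522 = -1290176 - 1*(-178848/101761) = -1290176 + 178848/101761 = -131289421088/101761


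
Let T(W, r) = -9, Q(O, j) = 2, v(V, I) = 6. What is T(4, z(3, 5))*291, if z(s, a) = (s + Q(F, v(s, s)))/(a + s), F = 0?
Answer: -2619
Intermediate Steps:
z(s, a) = (2 + s)/(a + s) (z(s, a) = (s + 2)/(a + s) = (2 + s)/(a + s))
T(4, z(3, 5))*291 = -9*291 = -2619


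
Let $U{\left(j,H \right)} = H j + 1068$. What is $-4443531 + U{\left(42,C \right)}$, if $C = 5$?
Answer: $-4442253$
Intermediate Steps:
$U{\left(j,H \right)} = 1068 + H j$
$-4443531 + U{\left(42,C \right)} = -4443531 + \left(1068 + 5 \cdot 42\right) = -4443531 + \left(1068 + 210\right) = -4443531 + 1278 = -4442253$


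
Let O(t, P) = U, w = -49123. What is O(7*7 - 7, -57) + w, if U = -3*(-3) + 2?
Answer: -49112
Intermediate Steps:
U = 11 (U = 9 + 2 = 11)
O(t, P) = 11
O(7*7 - 7, -57) + w = 11 - 49123 = -49112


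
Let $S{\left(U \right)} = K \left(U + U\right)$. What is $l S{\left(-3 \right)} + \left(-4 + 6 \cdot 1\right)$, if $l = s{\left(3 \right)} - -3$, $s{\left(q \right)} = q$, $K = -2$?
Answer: $74$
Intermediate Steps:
$l = 6$ ($l = 3 - -3 = 3 + 3 = 6$)
$S{\left(U \right)} = - 4 U$ ($S{\left(U \right)} = - 2 \left(U + U\right) = - 2 \cdot 2 U = - 4 U$)
$l S{\left(-3 \right)} + \left(-4 + 6 \cdot 1\right) = 6 \left(\left(-4\right) \left(-3\right)\right) + \left(-4 + 6 \cdot 1\right) = 6 \cdot 12 + \left(-4 + 6\right) = 72 + 2 = 74$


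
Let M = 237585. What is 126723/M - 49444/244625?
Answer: 1283497409/3874615375 ≈ 0.33126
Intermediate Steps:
126723/M - 49444/244625 = 126723/237585 - 49444/244625 = 126723*(1/237585) - 49444*1/244625 = 42241/79195 - 49444/244625 = 1283497409/3874615375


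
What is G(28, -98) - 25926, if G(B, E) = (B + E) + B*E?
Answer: -28740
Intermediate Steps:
G(B, E) = B + E + B*E
G(28, -98) - 25926 = (28 - 98 + 28*(-98)) - 25926 = (28 - 98 - 2744) - 25926 = -2814 - 25926 = -28740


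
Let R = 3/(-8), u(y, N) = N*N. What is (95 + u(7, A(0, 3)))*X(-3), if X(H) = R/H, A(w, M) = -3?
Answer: 13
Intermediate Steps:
u(y, N) = N²
R = -3/8 (R = 3*(-⅛) = -3/8 ≈ -0.37500)
X(H) = -3/(8*H)
(95 + u(7, A(0, 3)))*X(-3) = (95 + (-3)²)*(-3/8/(-3)) = (95 + 9)*(-3/8*(-⅓)) = 104*(⅛) = 13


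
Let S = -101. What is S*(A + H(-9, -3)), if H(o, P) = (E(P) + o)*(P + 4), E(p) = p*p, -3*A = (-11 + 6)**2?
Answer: 2525/3 ≈ 841.67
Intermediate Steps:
A = -25/3 (A = -(-11 + 6)**2/3 = -1/3*(-5)**2 = -1/3*25 = -25/3 ≈ -8.3333)
E(p) = p**2
H(o, P) = (4 + P)*(o + P**2) (H(o, P) = (P**2 + o)*(P + 4) = (o + P**2)*(4 + P) = (4 + P)*(o + P**2))
S*(A + H(-9, -3)) = -101*(-25/3 + ((-3)**3 + 4*(-9) + 4*(-3)**2 - 3*(-9))) = -101*(-25/3 + (-27 - 36 + 4*9 + 27)) = -101*(-25/3 + (-27 - 36 + 36 + 27)) = -101*(-25/3 + 0) = -101*(-25/3) = 2525/3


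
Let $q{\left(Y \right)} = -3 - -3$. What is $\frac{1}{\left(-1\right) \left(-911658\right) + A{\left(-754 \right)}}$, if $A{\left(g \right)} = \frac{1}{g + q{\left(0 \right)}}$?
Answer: $\frac{754}{687390131} \approx 1.0969 \cdot 10^{-6}$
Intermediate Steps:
$q{\left(Y \right)} = 0$ ($q{\left(Y \right)} = -3 + 3 = 0$)
$A{\left(g \right)} = \frac{1}{g}$ ($A{\left(g \right)} = \frac{1}{g + 0} = \frac{1}{g}$)
$\frac{1}{\left(-1\right) \left(-911658\right) + A{\left(-754 \right)}} = \frac{1}{\left(-1\right) \left(-911658\right) + \frac{1}{-754}} = \frac{1}{911658 - \frac{1}{754}} = \frac{1}{\frac{687390131}{754}} = \frac{754}{687390131}$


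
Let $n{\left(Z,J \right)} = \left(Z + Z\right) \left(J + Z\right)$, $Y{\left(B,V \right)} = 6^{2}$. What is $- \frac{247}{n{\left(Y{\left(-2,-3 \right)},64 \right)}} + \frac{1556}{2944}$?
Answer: $\frac{20461}{41400} \approx 0.49423$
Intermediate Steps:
$Y{\left(B,V \right)} = 36$
$n{\left(Z,J \right)} = 2 Z \left(J + Z\right)$
$- \frac{247}{n{\left(Y{\left(-2,-3 \right)},64 \right)}} + \frac{1556}{2944} = - \frac{247}{2 \cdot 36 \left(64 + 36\right)} + \frac{1556}{2944} = - \frac{247}{2 \cdot 36 \cdot 100} + 1556 \cdot \frac{1}{2944} = - \frac{247}{7200} + \frac{389}{736} = \frac{20461}{41400}$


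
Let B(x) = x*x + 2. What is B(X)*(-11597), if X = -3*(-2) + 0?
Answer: -440686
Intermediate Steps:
X = 6 (X = 6 + 0 = 6)
B(x) = 2 + x² (B(x) = x² + 2 = 2 + x²)
B(X)*(-11597) = (2 + 6²)*(-11597) = (2 + 36)*(-11597) = 38*(-11597) = -440686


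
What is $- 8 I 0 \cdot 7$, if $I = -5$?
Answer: $0$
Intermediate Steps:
$- 8 I 0 \cdot 7 = \left(-8\right) \left(-5\right) 0 \cdot 7 = 40 \cdot 0 = 0$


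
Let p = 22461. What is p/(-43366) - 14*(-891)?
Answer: 540925023/43366 ≈ 12473.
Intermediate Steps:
p/(-43366) - 14*(-891) = 22461/(-43366) - 14*(-891) = 22461*(-1/43366) - 1*(-12474) = -22461/43366 + 12474 = 540925023/43366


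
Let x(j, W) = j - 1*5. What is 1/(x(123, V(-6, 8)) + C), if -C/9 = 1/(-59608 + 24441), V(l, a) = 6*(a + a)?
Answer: 35167/4149715 ≈ 0.0084746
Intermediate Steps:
V(l, a) = 12*a (V(l, a) = 6*(2*a) = 12*a)
x(j, W) = -5 + j (x(j, W) = j - 5 = -5 + j)
C = 9/35167 (C = -9/(-59608 + 24441) = -9/(-35167) = -9*(-1/35167) = 9/35167 ≈ 0.00025592)
1/(x(123, V(-6, 8)) + C) = 1/((-5 + 123) + 9/35167) = 1/(118 + 9/35167) = 1/(4149715/35167) = 35167/4149715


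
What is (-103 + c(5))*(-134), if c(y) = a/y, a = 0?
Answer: 13802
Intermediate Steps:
c(y) = 0 (c(y) = 0/y = 0)
(-103 + c(5))*(-134) = (-103 + 0)*(-134) = -103*(-134) = 13802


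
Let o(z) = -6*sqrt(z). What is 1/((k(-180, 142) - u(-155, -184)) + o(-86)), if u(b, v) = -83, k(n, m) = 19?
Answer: 17/2250 + I*sqrt(86)/2250 ≈ 0.0075556 + 0.0041216*I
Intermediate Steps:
1/((k(-180, 142) - u(-155, -184)) + o(-86)) = 1/((19 - 1*(-83)) - 6*I*sqrt(86)) = 1/((19 + 83) - 6*I*sqrt(86)) = 1/(102 - 6*I*sqrt(86))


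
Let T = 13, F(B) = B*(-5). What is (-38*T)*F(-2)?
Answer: -4940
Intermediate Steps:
F(B) = -5*B
(-38*T)*F(-2) = (-38*13)*(-5*(-2)) = -494*10 = -4940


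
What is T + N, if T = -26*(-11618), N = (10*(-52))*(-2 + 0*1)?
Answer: 303108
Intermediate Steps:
N = 1040 (N = -520*(-2 + 0) = -520*(-2) = 1040)
T = 302068
T + N = 302068 + 1040 = 303108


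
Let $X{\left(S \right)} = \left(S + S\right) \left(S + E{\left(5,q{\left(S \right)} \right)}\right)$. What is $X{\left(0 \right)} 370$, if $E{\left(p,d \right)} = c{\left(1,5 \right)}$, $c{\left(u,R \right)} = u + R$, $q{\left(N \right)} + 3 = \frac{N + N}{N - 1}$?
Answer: $0$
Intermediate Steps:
$q{\left(N \right)} = -3 + \frac{2 N}{-1 + N}$ ($q{\left(N \right)} = -3 + \frac{N + N}{N - 1} = -3 + \frac{2 N}{-1 + N}$)
$c{\left(u,R \right)} = R + u$
$E{\left(p,d \right)} = 6$ ($E{\left(p,d \right)} = 5 + 1 = 6$)
$X{\left(S \right)} = 2 S \left(6 + S\right)$ ($X{\left(S \right)} = \left(S + S\right) \left(S + 6\right) = 2 S \left(6 + S\right)$)
$X{\left(0 \right)} 370 = 2 \cdot 0 \left(6 + 0\right) 370 = 2 \cdot 0 \cdot 6 \cdot 370 = 0 \cdot 370 = 0$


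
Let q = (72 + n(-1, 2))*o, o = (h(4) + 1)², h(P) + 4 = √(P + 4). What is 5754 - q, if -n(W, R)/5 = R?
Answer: 4700 + 744*√2 ≈ 5752.2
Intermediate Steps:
h(P) = -4 + √(4 + P) (h(P) = -4 + √(P + 4) = -4 + √(4 + P))
n(W, R) = -5*R
o = (-3 + 2*√2)² (o = ((-4 + √(4 + 4)) + 1)² = ((-4 + √8) + 1)² = ((-4 + 2*√2) + 1)² = (-3 + 2*√2)² ≈ 0.029437)
q = 1054 - 744*√2 (q = (72 - 5*2)*(17 - 12*√2) = (72 - 10)*(17 - 12*√2) = 62*(17 - 12*√2) = 1054 - 744*√2 ≈ 1.8251)
5754 - q = 5754 - (1054 - 744*√2) = 5754 + (-1054 + 744*√2) = 4700 + 744*√2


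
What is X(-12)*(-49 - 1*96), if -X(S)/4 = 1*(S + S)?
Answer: -13920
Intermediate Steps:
X(S) = -8*S (X(S) = -4*(S + S) = -4*2*S = -8*S)
X(-12)*(-49 - 1*96) = (-8*(-12))*(-49 - 1*96) = 96*(-49 - 96) = 96*(-145) = -13920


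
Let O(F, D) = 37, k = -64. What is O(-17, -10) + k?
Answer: -27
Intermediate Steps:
O(-17, -10) + k = 37 - 64 = -27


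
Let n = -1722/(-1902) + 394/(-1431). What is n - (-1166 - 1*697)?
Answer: 845392900/453627 ≈ 1863.6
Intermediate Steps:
n = 285799/453627 (n = -1722*(-1/1902) + 394*(-1/1431) = 287/317 - 394/1431 = 285799/453627 ≈ 0.63003)
n - (-1166 - 1*697) = 285799/453627 - (-1166 - 1*697) = 285799/453627 - (-1166 - 697) = 285799/453627 - 1*(-1863) = 285799/453627 + 1863 = 845392900/453627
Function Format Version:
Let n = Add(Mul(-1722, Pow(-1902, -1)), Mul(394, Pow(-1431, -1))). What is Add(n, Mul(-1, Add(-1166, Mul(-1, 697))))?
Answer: Rational(845392900, 453627) ≈ 1863.6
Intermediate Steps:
n = Rational(285799, 453627) (n = Add(Mul(-1722, Rational(-1, 1902)), Mul(394, Rational(-1, 1431))) = Add(Rational(287, 317), Rational(-394, 1431)) = Rational(285799, 453627) ≈ 0.63003)
Add(n, Mul(-1, Add(-1166, Mul(-1, 697)))) = Add(Rational(285799, 453627), Mul(-1, Add(-1166, Mul(-1, 697)))) = Add(Rational(285799, 453627), Mul(-1, Add(-1166, -697))) = Add(Rational(285799, 453627), Mul(-1, -1863)) = Add(Rational(285799, 453627), 1863) = Rational(845392900, 453627)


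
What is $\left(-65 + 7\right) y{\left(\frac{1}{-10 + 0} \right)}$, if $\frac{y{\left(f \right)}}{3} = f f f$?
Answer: $\frac{87}{500} \approx 0.174$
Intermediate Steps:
$y{\left(f \right)} = 3 f^{3}$ ($y{\left(f \right)} = 3 f f f = 3 f^{2} f = 3 f^{3}$)
$\left(-65 + 7\right) y{\left(\frac{1}{-10 + 0} \right)} = \left(-65 + 7\right) 3 \left(\frac{1}{-10 + 0}\right)^{3} = - 58 \cdot 3 \left(\frac{1}{-10}\right)^{3} = - 58 \cdot 3 \left(- \frac{1}{10}\right)^{3} = - 58 \cdot 3 \left(- \frac{1}{1000}\right) = \left(-58\right) \left(- \frac{3}{1000}\right) = \frac{87}{500}$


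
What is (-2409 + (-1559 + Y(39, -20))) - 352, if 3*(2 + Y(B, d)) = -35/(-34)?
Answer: -440809/102 ≈ -4321.7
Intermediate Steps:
Y(B, d) = -169/102 (Y(B, d) = -2 + (-35/(-34))/3 = -2 + (-35*(-1/34))/3 = -2 + (1/3)*(35/34) = -2 + 35/102 = -169/102)
(-2409 + (-1559 + Y(39, -20))) - 352 = (-2409 + (-1559 - 169/102)) - 352 = (-2409 - 159187/102) - 352 = -404905/102 - 352 = -440809/102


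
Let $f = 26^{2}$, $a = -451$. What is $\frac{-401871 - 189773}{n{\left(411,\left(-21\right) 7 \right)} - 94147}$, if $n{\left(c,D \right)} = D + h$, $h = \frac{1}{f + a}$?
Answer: $\frac{133119900}{21216149} \approx 6.2745$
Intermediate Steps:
$f = 676$
$h = \frac{1}{225}$ ($h = \frac{1}{676 - 451} = \frac{1}{225} \approx 0.0044444$)
$n{\left(c,D \right)} = \frac{1}{225} + D$ ($n{\left(c,D \right)} = D + \frac{1}{225} = \frac{1}{225} + D$)
$\frac{-401871 - 189773}{n{\left(411,\left(-21\right) 7 \right)} - 94147} = \frac{-401871 - 189773}{\left(\frac{1}{225} - 147\right) - 94147} = - \frac{591644}{\left(\frac{1}{225} - 147\right) - 94147} = - \frac{591644}{- \frac{33074}{225} - 94147} = - \frac{591644}{- \frac{21216149}{225}} = \left(-591644\right) \left(- \frac{225}{21216149}\right) = \frac{133119900}{21216149}$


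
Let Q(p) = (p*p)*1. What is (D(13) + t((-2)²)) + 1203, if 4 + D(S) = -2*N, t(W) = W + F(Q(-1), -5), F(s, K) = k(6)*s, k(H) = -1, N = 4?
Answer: 1194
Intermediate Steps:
Q(p) = p² (Q(p) = p²*1 = p²)
F(s, K) = -s
t(W) = -1 + W (t(W) = W - 1*(-1)² = W - 1*1 = W - 1 = -1 + W)
D(S) = -12 (D(S) = -4 - 2*4 = -4 - 8 = -12)
(D(13) + t((-2)²)) + 1203 = (-12 + (-1 + (-2)²)) + 1203 = (-12 + (-1 + 4)) + 1203 = (-12 + 3) + 1203 = -9 + 1203 = 1194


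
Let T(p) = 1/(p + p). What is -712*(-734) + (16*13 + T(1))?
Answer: 1045633/2 ≈ 5.2282e+5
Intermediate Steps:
T(p) = 1/(2*p)
-712*(-734) + (16*13 + T(1)) = -712*(-734) + (16*13 + (1/2)/1) = 522608 + (208 + (1/2)*1) = 522608 + (208 + 1/2) = 522608 + 417/2 = 1045633/2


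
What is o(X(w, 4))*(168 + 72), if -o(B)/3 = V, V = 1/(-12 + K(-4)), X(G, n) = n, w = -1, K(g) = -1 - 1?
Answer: 360/7 ≈ 51.429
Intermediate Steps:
K(g) = -2
V = -1/14 (V = 1/(-12 - 2) = 1/(-14) = -1/14 ≈ -0.071429)
o(B) = 3/14 (o(B) = -3*(-1/14) = 3/14)
o(X(w, 4))*(168 + 72) = 3*(168 + 72)/14 = (3/14)*240 = 360/7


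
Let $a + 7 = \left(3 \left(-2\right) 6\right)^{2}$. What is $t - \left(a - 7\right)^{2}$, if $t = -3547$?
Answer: $-1647071$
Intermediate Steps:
$a = 1289$ ($a = -7 + \left(3 \left(-2\right) 6\right)^{2} = -7 + \left(\left(-6\right) 6\right)^{2} = -7 + \left(-36\right)^{2} = -7 + 1296 = 1289$)
$t - \left(a - 7\right)^{2} = -3547 - \left(1289 - 7\right)^{2} = -3547 - 1282^{2} = -3547 - 1643524 = -1647071$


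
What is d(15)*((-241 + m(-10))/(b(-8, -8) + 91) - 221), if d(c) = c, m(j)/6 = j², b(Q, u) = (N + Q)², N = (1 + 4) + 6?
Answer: -65223/20 ≈ -3261.1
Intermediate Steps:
N = 11 (N = 5 + 6 = 11)
b(Q, u) = (11 + Q)²
m(j) = 6*j²
d(15)*((-241 + m(-10))/(b(-8, -8) + 91) - 221) = 15*((-241 + 6*(-10)²)/((11 - 8)² + 91) - 221) = 15*((-241 + 6*100)/(3² + 91) - 221) = 15*((-241 + 600)/(9 + 91) - 221) = 15*(359/100 - 221) = 15*(-21741/100) = -65223/20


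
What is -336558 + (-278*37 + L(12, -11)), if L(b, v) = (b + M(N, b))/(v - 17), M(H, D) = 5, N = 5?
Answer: -9711649/28 ≈ -3.4684e+5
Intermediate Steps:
L(b, v) = (5 + b)/(-17 + v) (L(b, v) = (b + 5)/(v - 17) = (5 + b)/(-17 + v))
-336558 + (-278*37 + L(12, -11)) = -336558 + (-278*37 + (5 + 12)/(-17 - 11)) = -336558 + (-10286 + 17/(-28)) = -336558 + (-10286 - 1/28*17) = -336558 + (-10286 - 17/28) = -336558 - 288025/28 = -9711649/28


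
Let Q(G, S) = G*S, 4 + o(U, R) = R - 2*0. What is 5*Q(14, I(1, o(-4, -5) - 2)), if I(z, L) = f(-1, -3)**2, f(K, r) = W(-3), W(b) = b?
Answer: 630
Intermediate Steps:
f(K, r) = -3
o(U, R) = -4 + R (o(U, R) = -4 + (R - 2*0) = -4 + (R + 0) = -4 + R)
I(z, L) = 9 (I(z, L) = (-3)**2 = 9)
5*Q(14, I(1, o(-4, -5) - 2)) = 5*(14*9) = 5*126 = 630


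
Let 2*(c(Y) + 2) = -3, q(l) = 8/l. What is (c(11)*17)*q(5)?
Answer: -476/5 ≈ -95.200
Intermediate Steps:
c(Y) = -7/2 (c(Y) = -2 + (1/2)*(-3) = -2 - 3/2 = -7/2)
(c(11)*17)*q(5) = (-7/2*17)*(8/5) = -476/5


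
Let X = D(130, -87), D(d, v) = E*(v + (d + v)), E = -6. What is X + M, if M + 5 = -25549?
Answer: -25290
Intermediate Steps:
M = -25554 (M = -5 - 25549 = -25554)
D(d, v) = -12*v - 6*d (D(d, v) = -6*(v + (d + v)) = -6*(d + 2*v) = -12*v - 6*d)
X = 264 (X = -12*(-87) - 6*130 = 1044 - 780 = 264)
X + M = 264 - 25554 = -25290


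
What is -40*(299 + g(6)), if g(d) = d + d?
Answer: -12440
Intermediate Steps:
g(d) = 2*d
-40*(299 + g(6)) = -40*(299 + 2*6) = -40*(299 + 12) = -40*311 = -12440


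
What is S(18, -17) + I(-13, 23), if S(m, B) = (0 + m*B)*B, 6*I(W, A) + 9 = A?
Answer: 15613/3 ≈ 5204.3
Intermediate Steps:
I(W, A) = -3/2 + A/6
S(m, B) = m*B² (S(m, B) = (0 + B*m)*B = (B*m)*B = m*B²)
S(18, -17) + I(-13, 23) = 18*(-17)² + (-3/2 + (⅙)*23) = 18*289 + (-3/2 + 23/6) = 5202 + 7/3 = 15613/3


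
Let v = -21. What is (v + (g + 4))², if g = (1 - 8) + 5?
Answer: 361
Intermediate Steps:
g = -2 (g = -7 + 5 = -2)
(v + (g + 4))² = (-21 + (-2 + 4))² = (-21 + 2)² = (-19)² = 361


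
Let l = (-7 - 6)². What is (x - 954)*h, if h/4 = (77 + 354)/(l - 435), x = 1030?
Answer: -3448/7 ≈ -492.57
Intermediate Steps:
l = 169 (l = (-13)² = 169)
h = -862/133 (h = 4*((77 + 354)/(169 - 435)) = 4*(431/(-266)) = 4*(431*(-1/266)) = 4*(-431/266) = -862/133 ≈ -6.4812)
(x - 954)*h = (1030 - 954)*(-862/133) = 76*(-862/133) = -3448/7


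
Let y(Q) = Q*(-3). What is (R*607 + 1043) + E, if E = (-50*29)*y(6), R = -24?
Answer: 12575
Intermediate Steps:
y(Q) = -3*Q
E = 26100 (E = (-50*29)*(-3*6) = -1450*(-18) = 26100)
(R*607 + 1043) + E = (-24*607 + 1043) + 26100 = (-14568 + 1043) + 26100 = -13525 + 26100 = 12575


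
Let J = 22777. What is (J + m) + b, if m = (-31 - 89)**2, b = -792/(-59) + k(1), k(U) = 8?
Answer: 2194707/59 ≈ 37198.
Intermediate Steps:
b = 1264/59 (b = -792/(-59) + 8 = -792*(-1)/59 + 8 = -11*(-72/59) + 8 = 792/59 + 8 = 1264/59 ≈ 21.424)
m = 14400 (m = (-120)**2 = 14400)
(J + m) + b = (22777 + 14400) + 1264/59 = 37177 + 1264/59 = 2194707/59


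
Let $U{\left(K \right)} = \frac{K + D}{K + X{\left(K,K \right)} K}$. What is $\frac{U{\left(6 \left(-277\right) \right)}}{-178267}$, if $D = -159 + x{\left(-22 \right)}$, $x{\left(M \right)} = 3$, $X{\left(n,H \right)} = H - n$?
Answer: $- \frac{303}{49379959} \approx -6.1361 \cdot 10^{-6}$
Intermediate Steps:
$D = -156$ ($D = -159 + 3 = -156$)
$U{\left(K \right)} = \frac{-156 + K}{K}$ ($U{\left(K \right)} = \frac{K - 156}{K + \left(K - K\right) K} = \frac{-156 + K}{K + 0 K} = \frac{-156 + K}{K + 0} = \frac{-156 + K}{K}$)
$\frac{U{\left(6 \left(-277\right) \right)}}{-178267} = \frac{\frac{1}{6 \left(-277\right)} \left(-156 + 6 \left(-277\right)\right)}{-178267} = \frac{-156 - 1662}{-1662} \left(- \frac{1}{178267}\right) = \left(- \frac{1}{1662}\right) \left(-1818\right) \left(- \frac{1}{178267}\right) = \frac{303}{277} \left(- \frac{1}{178267}\right) = - \frac{303}{49379959}$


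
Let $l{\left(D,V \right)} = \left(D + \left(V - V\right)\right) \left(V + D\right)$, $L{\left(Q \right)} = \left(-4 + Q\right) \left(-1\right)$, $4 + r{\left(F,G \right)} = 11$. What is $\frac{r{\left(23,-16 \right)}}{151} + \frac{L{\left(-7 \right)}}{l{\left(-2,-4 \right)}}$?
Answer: $\frac{1745}{1812} \approx 0.96302$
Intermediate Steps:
$r{\left(F,G \right)} = 7$ ($r{\left(F,G \right)} = -4 + 11 = 7$)
$L{\left(Q \right)} = 4 - Q$
$l{\left(D,V \right)} = D \left(D + V\right)$ ($l{\left(D,V \right)} = \left(D + 0\right) \left(D + V\right) = D \left(D + V\right)$)
$\frac{r{\left(23,-16 \right)}}{151} + \frac{L{\left(-7 \right)}}{l{\left(-2,-4 \right)}} = \frac{7}{151} + \frac{4 - -7}{\left(-2\right) \left(-2 - 4\right)} = 7 \cdot \frac{1}{151} + \frac{4 + 7}{\left(-2\right) \left(-6\right)} = \frac{7}{151} + \frac{11}{12} = \frac{1745}{1812}$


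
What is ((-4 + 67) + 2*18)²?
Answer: 9801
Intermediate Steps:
((-4 + 67) + 2*18)² = (63 + 36)² = 99² = 9801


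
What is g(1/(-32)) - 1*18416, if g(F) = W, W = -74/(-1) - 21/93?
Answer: -568609/31 ≈ -18342.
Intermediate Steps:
W = 2287/31 (W = -74*(-1) - 21*1/93 = 74 - 7/31 = 2287/31 ≈ 73.774)
g(F) = 2287/31
g(1/(-32)) - 1*18416 = 2287/31 - 1*18416 = 2287/31 - 18416 = -568609/31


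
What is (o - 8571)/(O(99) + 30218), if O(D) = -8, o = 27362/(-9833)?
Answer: -16861201/59410986 ≈ -0.28381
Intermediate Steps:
o = -27362/9833 (o = 27362*(-1/9833) = -27362/9833 ≈ -2.7827)
(o - 8571)/(O(99) + 30218) = (-27362/9833 - 8571)/(-8 + 30218) = -84306005/9833/30210 = -84306005/9833*1/30210 = -16861201/59410986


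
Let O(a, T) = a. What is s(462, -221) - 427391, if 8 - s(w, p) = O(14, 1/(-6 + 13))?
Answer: -427397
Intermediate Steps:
s(w, p) = -6 (s(w, p) = 8 - 1*14 = 8 - 14 = -6)
s(462, -221) - 427391 = -6 - 427391 = -427397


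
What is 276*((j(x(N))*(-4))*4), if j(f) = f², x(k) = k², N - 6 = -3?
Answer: -357696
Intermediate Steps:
N = 3 (N = 6 - 3 = 3)
276*((j(x(N))*(-4))*4) = 276*(((3²)²*(-4))*4) = 276*((9²*(-4))*4) = 276*((81*(-4))*4) = 276*(-324*4) = 276*(-1296) = -357696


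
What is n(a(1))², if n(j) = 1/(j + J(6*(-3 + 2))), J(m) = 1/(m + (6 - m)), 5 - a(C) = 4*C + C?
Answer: 36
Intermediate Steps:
a(C) = 5 - 5*C (a(C) = 5 - (4*C + C) = 5 - 5*C)
J(m) = ⅙ (J(m) = 1/6 = ⅙)
n(j) = 1/(⅙ + j) (n(j) = 1/(j + ⅙) = 1/(⅙ + j))
n(a(1))² = (6/(1 + 6*(5 - 5*1)))² = (6/(1 + 6*(5 - 5)))² = (6/(1 + 6*0))² = (6/(1 + 0))² = (6/1)² = (6*1)² = 6² = 36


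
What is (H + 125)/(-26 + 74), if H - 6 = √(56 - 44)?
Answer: 131/48 + √3/24 ≈ 2.8013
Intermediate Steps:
H = 6 + 2*√3 (H = 6 + √(56 - 44) = 6 + √12 = 6 + 2*√3 ≈ 9.4641)
(H + 125)/(-26 + 74) = ((6 + 2*√3) + 125)/(-26 + 74) = (131 + 2*√3)/48 = 131/48 + √3/24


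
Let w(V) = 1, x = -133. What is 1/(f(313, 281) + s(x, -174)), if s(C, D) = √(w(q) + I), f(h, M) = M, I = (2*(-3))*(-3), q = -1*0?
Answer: 281/78942 - √19/78942 ≈ 0.0035044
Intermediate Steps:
q = 0
I = 18 (I = -6*(-3) = 18)
s(C, D) = √19 (s(C, D) = √(1 + 18) = √19)
1/(f(313, 281) + s(x, -174)) = 1/(281 + √19)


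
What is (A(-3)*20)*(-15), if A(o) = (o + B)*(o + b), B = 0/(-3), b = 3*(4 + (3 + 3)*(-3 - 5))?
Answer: -121500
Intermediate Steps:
b = -132 (b = 3*(4 + 6*(-8)) = 3*(4 - 48) = 3*(-44) = -132)
B = 0 (B = 0*(-⅓) = 0)
A(o) = o*(-132 + o) (A(o) = (o + 0)*(o - 132) = o*(-132 + o))
(A(-3)*20)*(-15) = (-3*(-132 - 3)*20)*(-15) = (-3*(-135)*20)*(-15) = (405*20)*(-15) = 8100*(-15) = -121500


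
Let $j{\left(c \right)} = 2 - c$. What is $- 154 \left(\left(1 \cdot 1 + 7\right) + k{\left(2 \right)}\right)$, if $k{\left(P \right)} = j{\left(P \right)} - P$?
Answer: $-924$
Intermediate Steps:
$k{\left(P \right)} = 2 - 2 P$ ($k{\left(P \right)} = \left(2 - P\right) - P = 2 - 2 P$)
$- 154 \left(\left(1 \cdot 1 + 7\right) + k{\left(2 \right)}\right) = - 154 \left(\left(1 \cdot 1 + 7\right) + \left(2 - 4\right)\right) = - 154 \left(\left(1 + 7\right) + \left(2 - 4\right)\right) = - 154 \left(8 - 2\right) = \left(-154\right) 6 = -924$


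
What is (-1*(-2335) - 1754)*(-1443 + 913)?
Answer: -307930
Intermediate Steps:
(-1*(-2335) - 1754)*(-1443 + 913) = (2335 - 1754)*(-530) = 581*(-530) = -307930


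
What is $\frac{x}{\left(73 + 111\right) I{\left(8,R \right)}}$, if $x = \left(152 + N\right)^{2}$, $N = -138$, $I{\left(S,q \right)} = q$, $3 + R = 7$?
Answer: $\frac{49}{184} \approx 0.2663$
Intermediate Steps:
$R = 4$ ($R = -3 + 7 = 4$)
$x = 196$ ($x = \left(152 - 138\right)^{2} = 14^{2} = 196$)
$\frac{x}{\left(73 + 111\right) I{\left(8,R \right)}} = \frac{196}{\left(73 + 111\right) 4} = \frac{196}{184 \cdot 4} = \frac{196}{736} = 196 \cdot \frac{1}{736} = \frac{49}{184}$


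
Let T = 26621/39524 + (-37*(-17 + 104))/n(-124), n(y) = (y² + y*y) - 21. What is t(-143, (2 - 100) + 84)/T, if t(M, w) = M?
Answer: -173689522292/690862195 ≈ -251.41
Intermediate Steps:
n(y) = -21 + 2*y² (n(y) = (y² + y²) - 21 = 2*y² - 21 = -21 + 2*y²)
T = 690862195/1214612044 (T = 26621/39524 + (-37*(-17 + 104))/(-21 + 2*(-124)²) = 26621*(1/39524) + (-37*87)/(-21 + 2*15376) = 26621/39524 - 3219/(-21 + 30752) = 26621/39524 - 3219/30731 = 690862195/1214612044 ≈ 0.56879)
t(-143, (2 - 100) + 84)/T = -143/690862195/1214612044 = -143*1214612044/690862195 = -173689522292/690862195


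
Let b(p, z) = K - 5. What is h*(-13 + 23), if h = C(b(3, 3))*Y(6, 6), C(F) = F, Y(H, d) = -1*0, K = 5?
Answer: 0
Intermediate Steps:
Y(H, d) = 0
b(p, z) = 0 (b(p, z) = 5 - 5 = 0)
h = 0 (h = 0*0 = 0)
h*(-13 + 23) = 0*(-13 + 23) = 0*10 = 0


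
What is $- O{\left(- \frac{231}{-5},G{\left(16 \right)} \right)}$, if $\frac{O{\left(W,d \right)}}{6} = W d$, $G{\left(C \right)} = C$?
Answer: $- \frac{22176}{5} \approx -4435.2$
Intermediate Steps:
$O{\left(W,d \right)} = 6 W d$
$- O{\left(- \frac{231}{-5},G{\left(16 \right)} \right)} = - 6 \left(- \frac{231}{-5}\right) 16 = - 6 \left(\left(-231\right) \left(- \frac{1}{5}\right)\right) 16 = - \frac{6 \cdot 231 \cdot 16}{5} = \left(-1\right) \frac{22176}{5} = - \frac{22176}{5}$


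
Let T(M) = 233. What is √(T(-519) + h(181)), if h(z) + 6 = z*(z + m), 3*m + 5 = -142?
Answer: √24119 ≈ 155.30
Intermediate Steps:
m = -49 (m = -5/3 + (⅓)*(-142) = -5/3 - 142/3 = -49)
h(z) = -6 + z*(-49 + z) (h(z) = -6 + z*(z - 49) = -6 + z*(-49 + z))
√(T(-519) + h(181)) = √(233 + (-6 + 181² - 49*181)) = √(233 + (-6 + 32761 - 8869)) = √(233 + 23886) = √24119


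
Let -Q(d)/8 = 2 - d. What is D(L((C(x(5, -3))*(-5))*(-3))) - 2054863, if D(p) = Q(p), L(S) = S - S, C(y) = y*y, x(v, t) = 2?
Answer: -2054879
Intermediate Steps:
C(y) = y**2
L(S) = 0
Q(d) = -16 + 8*d (Q(d) = -8*(2 - d) = -16 + 8*d)
D(p) = -16 + 8*p
D(L((C(x(5, -3))*(-5))*(-3))) - 2054863 = (-16 + 8*0) - 2054863 = (-16 + 0) - 2054863 = -16 - 2054863 = -2054879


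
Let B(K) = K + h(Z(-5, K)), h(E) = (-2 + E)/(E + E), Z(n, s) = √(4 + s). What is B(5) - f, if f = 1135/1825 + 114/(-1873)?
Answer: 18891629/4101870 ≈ 4.6056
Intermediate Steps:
h(E) = (-2 + E)/(2*E) (h(E) = (-2 + E)/((2*E)) = (-2 + E)*(1/(2*E)) = (-2 + E)/(2*E))
f = 383561/683645 (f = 1135*(1/1825) + 114*(-1/1873) = 227/365 - 114/1873 = 383561/683645 ≈ 0.56105)
B(K) = K + (-2 + √(4 + K))/(2*√(4 + K)) (B(K) = K + (-2 + √(4 + K))/(2*(√(4 + K))) = K + (-2 + √(4 + K))/(2*√(4 + K)))
B(5) - f = (½ + 5 - 1/√(4 + 5)) - 1*383561/683645 = (½ + 5 - 1/√9) - 383561/683645 = (½ + 5 - 1*⅓) - 383561/683645 = (½ + 5 - ⅓) - 383561/683645 = 31/6 - 383561/683645 = 18891629/4101870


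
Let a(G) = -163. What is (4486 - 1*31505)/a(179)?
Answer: 27019/163 ≈ 165.76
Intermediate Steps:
(4486 - 1*31505)/a(179) = (4486 - 1*31505)/(-163) = (4486 - 31505)*(-1/163) = -27019*(-1/163) = 27019/163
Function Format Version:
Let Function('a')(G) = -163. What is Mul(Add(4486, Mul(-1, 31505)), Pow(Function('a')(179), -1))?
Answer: Rational(27019, 163) ≈ 165.76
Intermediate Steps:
Mul(Add(4486, Mul(-1, 31505)), Pow(Function('a')(179), -1)) = Mul(Add(4486, Mul(-1, 31505)), Pow(-163, -1)) = Mul(Add(4486, -31505), Rational(-1, 163)) = Mul(-27019, Rational(-1, 163)) = Rational(27019, 163)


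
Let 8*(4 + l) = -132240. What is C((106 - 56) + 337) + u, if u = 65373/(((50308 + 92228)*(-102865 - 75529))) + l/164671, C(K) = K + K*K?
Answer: 209576739156055583615/1395727638585488 ≈ 1.5016e+5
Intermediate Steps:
l = -16534 (l = -4 + (⅛)*(-132240) = -4 - 16530 = -16534)
C(K) = K + K²
u = -140143386952513/1395727638585488 (u = 65373/(((50308 + 92228)*(-102865 - 75529))) - 16534/164671 = 65373/((142536*(-178394))) - 16534*1/164671 = 65373/(-25427567184) - 16534/164671 = 65373*(-1/25427567184) - 16534/164671 = -21791/8475855728 - 16534/164671 = -140143386952513/1395727638585488 ≈ -0.10041)
C((106 - 56) + 337) + u = ((106 - 56) + 337)*(1 + ((106 - 56) + 337)) - 140143386952513/1395727638585488 = (50 + 337)*(1 + (50 + 337)) - 140143386952513/1395727638585488 = 387*(1 + 387) - 140143386952513/1395727638585488 = 387*388 - 140143386952513/1395727638585488 = 150156 - 140143386952513/1395727638585488 = 209576739156055583615/1395727638585488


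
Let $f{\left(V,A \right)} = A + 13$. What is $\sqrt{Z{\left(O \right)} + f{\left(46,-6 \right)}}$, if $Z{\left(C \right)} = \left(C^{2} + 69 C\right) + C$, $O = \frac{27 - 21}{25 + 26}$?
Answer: $\frac{\sqrt{4407}}{17} \approx 3.905$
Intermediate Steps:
$f{\left(V,A \right)} = 13 + A$
$O = \frac{2}{17}$ ($O = \frac{6}{51} = 6 \cdot \frac{1}{51} = \frac{2}{17} \approx 0.11765$)
$Z{\left(C \right)} = C^{2} + 70 C$
$\sqrt{Z{\left(O \right)} + f{\left(46,-6 \right)}} = \sqrt{\frac{2 \left(70 + \frac{2}{17}\right)}{17} + \left(13 - 6\right)} = \sqrt{\frac{2}{17} \cdot \frac{1192}{17} + 7} = \sqrt{\frac{2384}{289} + 7} = \sqrt{\frac{4407}{289}} = \frac{\sqrt{4407}}{17}$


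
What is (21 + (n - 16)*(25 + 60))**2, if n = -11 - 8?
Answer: 8726116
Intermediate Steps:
n = -19
(21 + (n - 16)*(25 + 60))**2 = (21 + (-19 - 16)*(25 + 60))**2 = (21 - 35*85)**2 = (21 - 2975)**2 = (-2954)**2 = 8726116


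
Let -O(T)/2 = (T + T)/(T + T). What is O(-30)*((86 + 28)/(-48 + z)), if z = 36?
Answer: 19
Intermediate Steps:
O(T) = -2 (O(T) = -2*(T + T)/(T + T) = -2*2*T/(2*T) = -2*2*T*1/(2*T) = -2*1 = -2)
O(-30)*((86 + 28)/(-48 + z)) = -2*(86 + 28)/(-48 + 36) = -228/(-12) = -228*(-1)/12 = -2*(-19/2) = 19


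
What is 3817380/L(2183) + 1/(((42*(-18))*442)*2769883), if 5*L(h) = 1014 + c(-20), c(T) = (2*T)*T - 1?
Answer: 360532821899109563/34245791935992 ≈ 10528.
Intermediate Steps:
c(T) = -1 + 2*T² (c(T) = 2*T² - 1 = -1 + 2*T²)
L(h) = 1813/5 (L(h) = (1014 + (-1 + 2*(-20)²))/5 = (1014 + (-1 + 2*400))/5 = (1014 + (-1 + 800))/5 = (1014 + 799)/5 = (⅕)*1813 = 1813/5)
3817380/L(2183) + 1/(((42*(-18))*442)*2769883) = 3817380/(1813/5) + 1/(((42*(-18))*442)*2769883) = 3817380*(5/1813) + (1/2769883)/(-756*442) = 2726700/259 + (1/2769883)/(-334152) = 2726700/259 - 1/334152*1/2769883 = 2726700/259 - 1/925561944216 = 360532821899109563/34245791935992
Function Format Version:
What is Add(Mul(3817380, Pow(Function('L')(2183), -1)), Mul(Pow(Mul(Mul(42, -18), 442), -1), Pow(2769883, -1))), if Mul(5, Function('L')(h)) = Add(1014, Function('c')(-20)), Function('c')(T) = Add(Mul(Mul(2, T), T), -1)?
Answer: Rational(360532821899109563, 34245791935992) ≈ 10528.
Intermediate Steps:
Function('c')(T) = Add(-1, Mul(2, Pow(T, 2))) (Function('c')(T) = Add(Mul(2, Pow(T, 2)), -1) = Add(-1, Mul(2, Pow(T, 2))))
Function('L')(h) = Rational(1813, 5) (Function('L')(h) = Mul(Rational(1, 5), Add(1014, Add(-1, Mul(2, Pow(-20, 2))))) = Mul(Rational(1, 5), Add(1014, Add(-1, Mul(2, 400)))) = Mul(Rational(1, 5), Add(1014, Add(-1, 800))) = Mul(Rational(1, 5), Add(1014, 799)) = Mul(Rational(1, 5), 1813) = Rational(1813, 5))
Add(Mul(3817380, Pow(Function('L')(2183), -1)), Mul(Pow(Mul(Mul(42, -18), 442), -1), Pow(2769883, -1))) = Add(Mul(3817380, Pow(Rational(1813, 5), -1)), Mul(Pow(Mul(Mul(42, -18), 442), -1), Pow(2769883, -1))) = Add(Mul(3817380, Rational(5, 1813)), Mul(Pow(Mul(-756, 442), -1), Rational(1, 2769883))) = Add(Rational(2726700, 259), Mul(Pow(-334152, -1), Rational(1, 2769883))) = Add(Rational(2726700, 259), Mul(Rational(-1, 334152), Rational(1, 2769883))) = Add(Rational(2726700, 259), Rational(-1, 925561944216)) = Rational(360532821899109563, 34245791935992)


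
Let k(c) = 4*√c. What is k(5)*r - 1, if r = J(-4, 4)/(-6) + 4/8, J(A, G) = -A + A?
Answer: -1 + 2*√5 ≈ 3.4721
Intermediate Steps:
J(A, G) = 0
r = ½ (r = 0/(-6) + 4/8 = 0*(-⅙) + 4*(⅛) = 0 + ½ = ½ ≈ 0.50000)
k(5)*r - 1 = (4*√5)*(½) - 1 = 2*√5 - 1 = -1 + 2*√5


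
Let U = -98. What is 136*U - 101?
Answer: -13429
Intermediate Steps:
136*U - 101 = 136*(-98) - 101 = -13328 - 101 = -13429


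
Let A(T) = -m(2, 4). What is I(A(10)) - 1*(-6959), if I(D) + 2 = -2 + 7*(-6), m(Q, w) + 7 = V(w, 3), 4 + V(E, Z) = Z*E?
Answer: 6913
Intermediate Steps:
V(E, Z) = -4 + E*Z (V(E, Z) = -4 + Z*E = -4 + E*Z)
m(Q, w) = -11 + 3*w (m(Q, w) = -7 + (-4 + w*3) = -7 + (-4 + 3*w) = -11 + 3*w)
A(T) = -1 (A(T) = -(-11 + 3*4) = -(-11 + 12) = -1*1 = -1)
I(D) = -46 (I(D) = -2 + (-2 + 7*(-6)) = -2 + (-2 - 42) = -2 - 44 = -46)
I(A(10)) - 1*(-6959) = -46 - 1*(-6959) = -46 + 6959 = 6913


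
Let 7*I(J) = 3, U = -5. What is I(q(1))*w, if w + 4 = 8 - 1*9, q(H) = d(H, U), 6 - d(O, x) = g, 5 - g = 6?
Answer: -15/7 ≈ -2.1429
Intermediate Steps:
g = -1 (g = 5 - 1*6 = 5 - 6 = -1)
d(O, x) = 7 (d(O, x) = 6 - 1*(-1) = 6 + 1 = 7)
q(H) = 7
I(J) = 3/7 (I(J) = (1/7)*3 = 3/7)
w = -5 (w = -4 + (8 - 1*9) = -4 + (8 - 9) = -4 - 1 = -5)
I(q(1))*w = (3/7)*(-5) = -15/7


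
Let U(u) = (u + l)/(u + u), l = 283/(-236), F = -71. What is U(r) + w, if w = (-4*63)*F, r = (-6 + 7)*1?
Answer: 8444977/472 ≈ 17892.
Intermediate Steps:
l = -283/236 (l = 283*(-1/236) = -283/236 ≈ -1.1992)
r = 1 (r = 1*1 = 1)
U(u) = (-283/236 + u)/(2*u) (U(u) = (u - 283/236)/(u + u) = (-283/236 + u)/((2*u)) = (-283/236 + u)*(1/(2*u)) = (-283/236 + u)/(2*u))
w = 17892 (w = -4*63*(-71) = -252*(-71) = 17892)
U(r) + w = (1/472)*(-283 + 236*1)/1 + 17892 = (1/472)*1*(-283 + 236) + 17892 = (1/472)*1*(-47) + 17892 = -47/472 + 17892 = 8444977/472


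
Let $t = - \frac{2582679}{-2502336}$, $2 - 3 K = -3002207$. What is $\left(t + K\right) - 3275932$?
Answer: $- \frac{5693301441065}{2502336} \approx -2.2752 \cdot 10^{6}$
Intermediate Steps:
$K = \frac{3002209}{3}$ ($K = \frac{2}{3} - - \frac{3002207}{3} = \frac{2}{3} + \frac{3002207}{3} = \frac{3002209}{3} \approx 1.0007 \cdot 10^{6}$)
$t = \frac{860893}{834112}$ ($t = \left(-2582679\right) \left(- \frac{1}{2502336}\right) = \frac{860893}{834112} \approx 1.0321$)
$\left(t + K\right) - 3275932 = \left(\frac{860893}{834112} + \frac{3002209}{3}\right) - 3275932 = \frac{2504181136087}{2502336} - 3275932 = - \frac{5693301441065}{2502336}$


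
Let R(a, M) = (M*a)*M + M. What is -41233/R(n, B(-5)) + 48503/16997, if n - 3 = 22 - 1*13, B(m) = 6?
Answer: -679592987/7444686 ≈ -91.286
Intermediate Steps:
n = 12 (n = 3 + (22 - 1*13) = 3 + (22 - 13) = 3 + 9 = 12)
R(a, M) = M + a*M² (R(a, M) = a*M² + M = M + a*M²)
-41233/R(n, B(-5)) + 48503/16997 = -41233*1/(6*(1 + 6*12)) + 48503/16997 = -41233*1/(6*(1 + 72)) + 48503*(1/16997) = -41233/(6*73) + 48503/16997 = -41233/438 + 48503/16997 = -679592987/7444686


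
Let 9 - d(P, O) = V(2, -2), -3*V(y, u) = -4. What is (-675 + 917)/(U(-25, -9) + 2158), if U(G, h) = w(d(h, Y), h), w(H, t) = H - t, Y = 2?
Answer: 363/3262 ≈ 0.11128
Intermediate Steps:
V(y, u) = 4/3 (V(y, u) = -1/3*(-4) = 4/3)
d(P, O) = 23/3 (d(P, O) = 9 - 1*4/3 = 9 - 4/3 = 23/3)
U(G, h) = 23/3 - h
(-675 + 917)/(U(-25, -9) + 2158) = (-675 + 917)/((23/3 - 1*(-9)) + 2158) = 242/((23/3 + 9) + 2158) = 242/(50/3 + 2158) = 242/(6524/3) = 242*(3/6524) = 363/3262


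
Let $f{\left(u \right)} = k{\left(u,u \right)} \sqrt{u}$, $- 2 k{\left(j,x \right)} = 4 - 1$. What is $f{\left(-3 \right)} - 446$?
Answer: $-446 - \frac{3 i \sqrt{3}}{2} \approx -446.0 - 2.5981 i$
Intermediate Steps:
$k{\left(j,x \right)} = - \frac{3}{2}$ ($k{\left(j,x \right)} = - \frac{4 - 1}{2} = \left(- \frac{1}{2}\right) 3 = - \frac{3}{2}$)
$f{\left(u \right)} = - \frac{3 \sqrt{u}}{2}$
$f{\left(-3 \right)} - 446 = - \frac{3 \sqrt{-3}}{2} - 446 = - \frac{3 i \sqrt{3}}{2} - 446 = -446 - \frac{3 i \sqrt{3}}{2}$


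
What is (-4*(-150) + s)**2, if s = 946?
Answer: 2390116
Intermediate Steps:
(-4*(-150) + s)**2 = (-4*(-150) + 946)**2 = (600 + 946)**2 = 1546**2 = 2390116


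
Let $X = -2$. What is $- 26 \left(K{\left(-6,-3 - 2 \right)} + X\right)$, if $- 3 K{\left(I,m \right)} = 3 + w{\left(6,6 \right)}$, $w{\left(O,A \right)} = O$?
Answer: $130$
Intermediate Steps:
$K{\left(I,m \right)} = -3$ ($K{\left(I,m \right)} = - \frac{3 + 6}{3} = \left(- \frac{1}{3}\right) 9 = -3$)
$- 26 \left(K{\left(-6,-3 - 2 \right)} + X\right) = - 26 \left(-3 - 2\right) = \left(-26\right) \left(-5\right) = 130$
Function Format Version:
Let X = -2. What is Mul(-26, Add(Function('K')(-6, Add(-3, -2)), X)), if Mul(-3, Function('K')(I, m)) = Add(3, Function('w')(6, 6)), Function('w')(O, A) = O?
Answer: 130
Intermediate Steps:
Function('K')(I, m) = -3 (Function('K')(I, m) = Mul(Rational(-1, 3), Add(3, 6)) = Mul(Rational(-1, 3), 9) = -3)
Mul(-26, Add(Function('K')(-6, Add(-3, -2)), X)) = Mul(-26, Add(-3, -2)) = Mul(-26, -5) = 130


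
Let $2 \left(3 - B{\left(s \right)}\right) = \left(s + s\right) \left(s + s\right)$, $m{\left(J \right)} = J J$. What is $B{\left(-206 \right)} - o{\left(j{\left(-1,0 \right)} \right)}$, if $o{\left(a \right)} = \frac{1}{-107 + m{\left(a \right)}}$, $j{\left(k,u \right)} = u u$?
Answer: $- \frac{9080982}{107} \approx -84869.0$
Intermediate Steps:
$m{\left(J \right)} = J^{2}$
$j{\left(k,u \right)} = u^{2}$
$o{\left(a \right)} = \frac{1}{-107 + a^{2}}$
$B{\left(s \right)} = 3 - 2 s^{2}$ ($B{\left(s \right)} = 3 - \frac{\left(s + s\right) \left(s + s\right)}{2} = 3 - \frac{2 s 2 s}{2} = 3 - \frac{4 s^{2}}{2} = 3 - 2 s^{2}$)
$B{\left(-206 \right)} - o{\left(j{\left(-1,0 \right)} \right)} = \left(3 - 2 \left(-206\right)^{2}\right) - \frac{1}{-107 + \left(0^{2}\right)^{2}} = \left(3 - 84872\right) - \frac{1}{-107 + 0^{2}} = \left(3 - 84872\right) - \frac{1}{-107 + 0} = -84869 - \frac{1}{-107} = -84869 - - \frac{1}{107} = -84869 + \frac{1}{107} = - \frac{9080982}{107}$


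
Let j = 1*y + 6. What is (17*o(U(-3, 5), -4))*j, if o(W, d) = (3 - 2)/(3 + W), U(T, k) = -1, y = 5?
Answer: 187/2 ≈ 93.500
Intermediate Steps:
o(W, d) = 1/(3 + W)
j = 11 (j = 1*5 + 6 = 5 + 6 = 11)
(17*o(U(-3, 5), -4))*j = (17/(3 - 1))*11 = (17/2)*11 = 187/2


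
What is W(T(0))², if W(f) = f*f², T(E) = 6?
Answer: 46656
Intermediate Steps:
W(f) = f³
W(T(0))² = (6³)² = 216² = 46656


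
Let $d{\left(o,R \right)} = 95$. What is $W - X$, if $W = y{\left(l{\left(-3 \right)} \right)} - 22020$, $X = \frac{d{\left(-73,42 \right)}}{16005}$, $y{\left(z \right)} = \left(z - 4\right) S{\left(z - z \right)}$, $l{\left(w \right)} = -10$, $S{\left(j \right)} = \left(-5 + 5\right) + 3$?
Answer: $- \frac{70620481}{3201} \approx -22062.0$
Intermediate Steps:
$S{\left(j \right)} = 3$ ($S{\left(j \right)} = 0 + 3 = 3$)
$y{\left(z \right)} = -12 + 3 z$ ($y{\left(z \right)} = \left(z - 4\right) 3 = \left(-4 + z\right) 3 = -12 + 3 z$)
$X = \frac{19}{3201}$ ($X = \frac{95}{16005} = 95 \cdot \frac{1}{16005} = \frac{19}{3201} \approx 0.0059356$)
$W = -22062$ ($W = \left(-12 + 3 \left(-10\right)\right) - 22020 = \left(-12 - 30\right) - 22020 = -42 - 22020 = -22062$)
$W - X = -22062 - \frac{19}{3201} = - \frac{70620481}{3201}$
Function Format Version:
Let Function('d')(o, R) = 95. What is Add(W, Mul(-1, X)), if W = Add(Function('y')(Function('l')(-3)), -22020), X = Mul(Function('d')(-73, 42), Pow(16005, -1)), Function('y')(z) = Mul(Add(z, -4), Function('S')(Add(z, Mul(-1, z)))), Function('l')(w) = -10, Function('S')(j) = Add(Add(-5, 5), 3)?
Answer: Rational(-70620481, 3201) ≈ -22062.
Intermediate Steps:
Function('S')(j) = 3 (Function('S')(j) = Add(0, 3) = 3)
Function('y')(z) = Add(-12, Mul(3, z)) (Function('y')(z) = Mul(Add(z, -4), 3) = Mul(Add(-4, z), 3) = Add(-12, Mul(3, z)))
X = Rational(19, 3201) (X = Mul(95, Pow(16005, -1)) = Mul(95, Rational(1, 16005)) = Rational(19, 3201) ≈ 0.0059356)
W = -22062 (W = Add(Add(-12, Mul(3, -10)), -22020) = Add(Add(-12, -30), -22020) = Add(-42, -22020) = -22062)
Add(W, Mul(-1, X)) = Add(-22062, Mul(-1, Rational(19, 3201))) = Add(-22062, Rational(-19, 3201)) = Rational(-70620481, 3201)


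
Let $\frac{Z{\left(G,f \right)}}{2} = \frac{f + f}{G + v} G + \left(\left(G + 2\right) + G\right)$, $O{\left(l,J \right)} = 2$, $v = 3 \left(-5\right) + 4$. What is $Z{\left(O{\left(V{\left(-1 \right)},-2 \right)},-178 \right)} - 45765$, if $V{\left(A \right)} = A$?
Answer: $- \frac{410353}{9} \approx -45595.0$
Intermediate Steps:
$v = -11$ ($v = -15 + 4 = -11$)
$Z{\left(G,f \right)} = 4 + 4 G + \frac{4 G f}{-11 + G}$ ($Z{\left(G,f \right)} = 2 \left(\frac{f + f}{G - 11} G + \left(\left(G + 2\right) + G\right)\right) = 2 \left(\frac{2 f}{-11 + G} G + \left(\left(2 + G\right) + G\right)\right) = 2 \left(\frac{2 f}{-11 + G} G + \left(2 + 2 G\right)\right) = 2 \left(\frac{2 G f}{-11 + G} + \left(2 + 2 G\right)\right) = 2 \left(2 + 2 G + \frac{2 G f}{-11 + G}\right) = 4 + 4 G + \frac{4 G f}{-11 + G}$)
$Z{\left(O{\left(V{\left(-1 \right)},-2 \right)},-178 \right)} - 45765 = \frac{4 \left(-11 + 2^{2} - 20 + 2 \left(-178\right)\right)}{-11 + 2} - 45765 = \frac{4 \left(-11 + 4 - 20 - 356\right)}{-9} - 45765 = 4 \left(- \frac{1}{9}\right) \left(-383\right) - 45765 = \frac{1532}{9} - 45765 = - \frac{410353}{9}$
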